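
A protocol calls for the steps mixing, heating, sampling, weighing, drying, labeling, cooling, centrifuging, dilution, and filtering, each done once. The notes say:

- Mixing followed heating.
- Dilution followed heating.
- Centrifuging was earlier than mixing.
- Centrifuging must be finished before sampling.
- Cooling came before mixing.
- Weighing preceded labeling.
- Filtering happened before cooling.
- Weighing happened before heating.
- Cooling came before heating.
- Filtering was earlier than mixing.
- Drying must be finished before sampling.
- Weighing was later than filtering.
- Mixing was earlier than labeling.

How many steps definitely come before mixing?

Directly stated before mixing: centrifuging, cooling, filtering, and heating.
Weighing reaches mixing via weighing → heating → mixing.
No chain forces sampling (or any of the others) ahead of mixing.
That's centrifuging, cooling, filtering, heating, and weighing — 5 in all.

5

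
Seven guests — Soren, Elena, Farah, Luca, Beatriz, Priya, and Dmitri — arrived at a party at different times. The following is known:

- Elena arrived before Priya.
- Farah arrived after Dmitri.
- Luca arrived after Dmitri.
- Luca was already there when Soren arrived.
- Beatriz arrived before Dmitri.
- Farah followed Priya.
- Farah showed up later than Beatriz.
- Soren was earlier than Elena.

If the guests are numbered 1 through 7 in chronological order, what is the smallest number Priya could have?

6

Beatriz, Dmitri, Elena, Luca, and Soren must all come before Priya — 5 forced predecessors.
Nothing else is forced ahead of Priya, so their earliest slot is position 5 + 1 = 6.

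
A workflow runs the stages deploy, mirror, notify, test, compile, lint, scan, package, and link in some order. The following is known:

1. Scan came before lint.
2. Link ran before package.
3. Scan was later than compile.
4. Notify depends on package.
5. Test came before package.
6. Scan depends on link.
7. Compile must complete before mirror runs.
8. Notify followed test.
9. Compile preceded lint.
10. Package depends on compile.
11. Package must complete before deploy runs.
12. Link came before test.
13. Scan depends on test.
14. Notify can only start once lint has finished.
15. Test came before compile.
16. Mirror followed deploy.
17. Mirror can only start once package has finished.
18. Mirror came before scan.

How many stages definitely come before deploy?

4

Directly stated before deploy: package.
Compile reaches deploy via compile → package → deploy.
Link reaches deploy via link → package → deploy.
Test reaches deploy via test → package → deploy.
No chain forces lint (or any of the others) ahead of deploy.
That's compile, link, package, and test — 4 in all.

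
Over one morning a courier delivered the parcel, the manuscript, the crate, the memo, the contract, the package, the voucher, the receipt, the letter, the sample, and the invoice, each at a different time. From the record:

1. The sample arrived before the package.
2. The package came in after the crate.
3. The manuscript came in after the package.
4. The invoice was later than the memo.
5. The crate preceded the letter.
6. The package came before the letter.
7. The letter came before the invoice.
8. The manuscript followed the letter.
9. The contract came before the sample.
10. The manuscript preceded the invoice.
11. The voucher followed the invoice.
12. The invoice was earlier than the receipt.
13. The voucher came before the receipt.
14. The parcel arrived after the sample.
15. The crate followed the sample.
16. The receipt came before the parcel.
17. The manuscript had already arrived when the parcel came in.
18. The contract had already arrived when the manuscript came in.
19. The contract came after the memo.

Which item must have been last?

Every other item has a chain of constraints placing it before the parcel, so the parcel is last.

the parcel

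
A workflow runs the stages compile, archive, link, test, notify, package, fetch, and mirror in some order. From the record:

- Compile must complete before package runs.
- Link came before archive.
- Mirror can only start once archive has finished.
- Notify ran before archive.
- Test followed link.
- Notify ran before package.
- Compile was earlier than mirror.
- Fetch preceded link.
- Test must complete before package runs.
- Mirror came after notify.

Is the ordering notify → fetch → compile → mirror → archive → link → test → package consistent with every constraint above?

The constraints require link before archive, but in the proposed sequence archive appears ahead of link. That one violation is enough.

no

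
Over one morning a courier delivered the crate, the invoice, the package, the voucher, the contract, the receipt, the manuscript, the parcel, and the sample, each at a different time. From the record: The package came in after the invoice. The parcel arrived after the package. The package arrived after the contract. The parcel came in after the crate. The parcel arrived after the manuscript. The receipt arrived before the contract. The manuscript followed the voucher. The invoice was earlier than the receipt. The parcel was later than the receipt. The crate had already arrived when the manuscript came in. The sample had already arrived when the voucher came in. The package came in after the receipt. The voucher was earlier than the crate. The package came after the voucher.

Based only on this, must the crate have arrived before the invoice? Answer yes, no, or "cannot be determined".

No chain of stated constraints runs from the crate to the invoice, and none runs from the invoice to the crate either.
So the relative order of the crate and the invoice is not fixed by the given facts.

cannot be determined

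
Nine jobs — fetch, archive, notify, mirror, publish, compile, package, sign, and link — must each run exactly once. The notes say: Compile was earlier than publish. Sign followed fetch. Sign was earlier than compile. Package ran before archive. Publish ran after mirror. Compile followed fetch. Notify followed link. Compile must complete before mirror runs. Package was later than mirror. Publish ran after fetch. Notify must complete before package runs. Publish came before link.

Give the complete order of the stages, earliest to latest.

fetch, sign, compile, mirror, publish, link, notify, package, archive

The constraints fix every adjacent pair, so only one ordering works:
fetch → sign → compile → mirror → publish → link → notify → package → archive.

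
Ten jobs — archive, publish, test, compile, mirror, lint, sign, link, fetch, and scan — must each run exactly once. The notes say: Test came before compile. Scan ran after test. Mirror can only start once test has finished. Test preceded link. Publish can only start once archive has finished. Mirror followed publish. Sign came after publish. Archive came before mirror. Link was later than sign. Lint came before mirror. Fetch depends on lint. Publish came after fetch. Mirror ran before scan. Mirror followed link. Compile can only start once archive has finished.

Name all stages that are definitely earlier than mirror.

archive, fetch, link, lint, publish, sign, test

Directly stated before mirror: archive, link, lint, publish, and test.
Fetch reaches mirror via fetch → publish → mirror.
Sign reaches mirror via sign → link → mirror.
No chain forces compile (or any of the others) ahead of mirror.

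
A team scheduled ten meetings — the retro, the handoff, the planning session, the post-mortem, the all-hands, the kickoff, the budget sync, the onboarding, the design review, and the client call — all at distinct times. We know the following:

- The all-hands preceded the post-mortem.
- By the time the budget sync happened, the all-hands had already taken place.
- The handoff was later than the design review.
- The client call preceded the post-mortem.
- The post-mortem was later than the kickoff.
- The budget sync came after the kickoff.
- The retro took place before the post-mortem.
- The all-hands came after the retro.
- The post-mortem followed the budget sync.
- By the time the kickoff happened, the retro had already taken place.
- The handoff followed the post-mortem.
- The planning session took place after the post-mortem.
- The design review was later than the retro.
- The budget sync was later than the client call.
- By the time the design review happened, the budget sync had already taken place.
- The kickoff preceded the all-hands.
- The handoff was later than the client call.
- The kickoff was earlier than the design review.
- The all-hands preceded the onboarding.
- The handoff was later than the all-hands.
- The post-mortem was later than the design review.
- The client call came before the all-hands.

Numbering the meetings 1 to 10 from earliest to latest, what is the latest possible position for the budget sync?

The budget sync must come before the design review, the handoff, the planning session, and the post-mortem — 4 meetings forced after it.
Everything else can be placed before the budget sync in some valid order, so the budget sync can sit as late as position 10 − 4 = 6.

6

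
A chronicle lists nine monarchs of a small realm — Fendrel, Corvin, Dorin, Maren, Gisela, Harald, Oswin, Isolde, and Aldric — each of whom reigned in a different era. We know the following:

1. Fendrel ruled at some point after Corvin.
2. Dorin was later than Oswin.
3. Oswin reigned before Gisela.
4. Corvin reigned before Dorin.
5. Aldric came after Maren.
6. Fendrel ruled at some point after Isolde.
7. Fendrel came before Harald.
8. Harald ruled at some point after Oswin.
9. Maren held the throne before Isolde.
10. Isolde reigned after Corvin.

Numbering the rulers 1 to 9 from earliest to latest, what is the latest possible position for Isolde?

7

Isolde must come before Fendrel and Harald — 2 rulers forced after them.
Everything else can be placed before Isolde in some valid order, so Isolde can sit as late as position 9 − 2 = 7.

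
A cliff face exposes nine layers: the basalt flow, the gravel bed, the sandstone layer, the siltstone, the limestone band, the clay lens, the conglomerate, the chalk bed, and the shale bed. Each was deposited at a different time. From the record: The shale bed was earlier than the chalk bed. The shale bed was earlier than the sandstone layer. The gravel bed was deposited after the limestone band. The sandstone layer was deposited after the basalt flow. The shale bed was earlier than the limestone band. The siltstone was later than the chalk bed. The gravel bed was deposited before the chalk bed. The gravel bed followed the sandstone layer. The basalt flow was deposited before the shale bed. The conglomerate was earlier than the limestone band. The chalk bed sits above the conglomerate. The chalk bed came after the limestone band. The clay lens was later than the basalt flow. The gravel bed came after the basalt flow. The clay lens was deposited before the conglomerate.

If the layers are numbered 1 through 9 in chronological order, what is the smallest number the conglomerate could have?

The basalt flow and the clay lens must both come before the conglomerate — 2 forced predecessors.
Nothing else is forced ahead of the conglomerate, so its earliest slot is position 2 + 1 = 3.

3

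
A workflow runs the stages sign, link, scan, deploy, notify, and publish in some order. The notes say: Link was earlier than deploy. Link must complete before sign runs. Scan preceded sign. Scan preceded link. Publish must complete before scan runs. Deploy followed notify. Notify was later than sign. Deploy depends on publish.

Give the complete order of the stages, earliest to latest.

publish, scan, link, sign, notify, deploy

The constraints fix every adjacent pair, so only one ordering works:
publish → scan → link → sign → notify → deploy.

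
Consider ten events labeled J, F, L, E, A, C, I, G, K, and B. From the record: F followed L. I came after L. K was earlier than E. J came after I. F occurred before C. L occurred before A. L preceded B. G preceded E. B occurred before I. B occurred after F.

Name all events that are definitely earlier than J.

Directly stated before J: I.
B reaches J via B → I → J.
F reaches J via F → B → I → J.
L reaches J via L → I → J.

B, F, I, L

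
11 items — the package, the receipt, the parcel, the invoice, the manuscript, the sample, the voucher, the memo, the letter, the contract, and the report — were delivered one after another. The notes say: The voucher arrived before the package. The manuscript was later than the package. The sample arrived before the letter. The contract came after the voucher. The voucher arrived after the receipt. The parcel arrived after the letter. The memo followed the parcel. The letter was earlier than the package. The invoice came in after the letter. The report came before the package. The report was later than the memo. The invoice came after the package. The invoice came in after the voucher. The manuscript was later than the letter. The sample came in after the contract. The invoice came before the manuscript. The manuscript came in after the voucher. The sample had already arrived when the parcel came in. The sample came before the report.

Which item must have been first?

The receipt has a chain of constraints placing it before every other item, so the receipt must be first.

the receipt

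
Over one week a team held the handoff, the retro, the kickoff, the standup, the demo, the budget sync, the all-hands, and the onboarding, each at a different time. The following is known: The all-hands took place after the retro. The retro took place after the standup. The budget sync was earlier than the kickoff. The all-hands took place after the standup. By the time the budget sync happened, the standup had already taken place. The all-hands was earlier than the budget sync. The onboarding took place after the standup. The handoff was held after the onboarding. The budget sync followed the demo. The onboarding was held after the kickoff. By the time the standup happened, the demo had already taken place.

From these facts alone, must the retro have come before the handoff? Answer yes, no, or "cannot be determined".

Chain the constraints: the retro → the all-hands → the budget sync → the kickoff → the onboarding → the handoff. Each link is directly stated, so the retro comes before the handoff.

yes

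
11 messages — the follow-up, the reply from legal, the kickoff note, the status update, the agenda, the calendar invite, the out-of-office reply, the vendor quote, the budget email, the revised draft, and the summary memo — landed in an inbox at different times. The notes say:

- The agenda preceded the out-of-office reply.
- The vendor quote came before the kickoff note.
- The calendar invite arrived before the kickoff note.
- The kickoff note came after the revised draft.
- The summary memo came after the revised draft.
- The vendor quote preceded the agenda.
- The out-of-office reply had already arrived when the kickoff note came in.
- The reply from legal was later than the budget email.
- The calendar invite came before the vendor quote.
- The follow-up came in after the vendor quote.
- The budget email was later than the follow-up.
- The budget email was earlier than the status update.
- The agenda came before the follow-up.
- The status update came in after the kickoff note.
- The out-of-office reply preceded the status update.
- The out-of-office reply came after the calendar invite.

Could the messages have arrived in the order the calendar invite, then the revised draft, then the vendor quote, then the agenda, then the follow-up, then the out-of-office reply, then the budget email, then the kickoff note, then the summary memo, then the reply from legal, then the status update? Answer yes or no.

Check each stated constraint against the proposed order — e.g. the revised draft is ahead of the summary memo; the calendar invite is ahead of the kickoff note. Every pair is in the required order; nothing is violated.

yes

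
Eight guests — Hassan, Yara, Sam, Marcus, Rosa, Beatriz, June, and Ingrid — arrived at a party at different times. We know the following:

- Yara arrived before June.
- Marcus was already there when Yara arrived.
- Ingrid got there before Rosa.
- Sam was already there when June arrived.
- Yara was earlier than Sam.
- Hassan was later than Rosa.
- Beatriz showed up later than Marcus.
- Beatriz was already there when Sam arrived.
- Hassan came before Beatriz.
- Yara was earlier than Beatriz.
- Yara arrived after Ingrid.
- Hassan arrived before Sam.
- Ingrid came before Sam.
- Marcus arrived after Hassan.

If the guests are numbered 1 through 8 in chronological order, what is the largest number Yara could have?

Yara must come before Beatriz, June, and Sam — 3 guests forced after them.
Everything else can be placed before Yara in some valid order, so Yara can sit as late as position 8 − 3 = 5.

5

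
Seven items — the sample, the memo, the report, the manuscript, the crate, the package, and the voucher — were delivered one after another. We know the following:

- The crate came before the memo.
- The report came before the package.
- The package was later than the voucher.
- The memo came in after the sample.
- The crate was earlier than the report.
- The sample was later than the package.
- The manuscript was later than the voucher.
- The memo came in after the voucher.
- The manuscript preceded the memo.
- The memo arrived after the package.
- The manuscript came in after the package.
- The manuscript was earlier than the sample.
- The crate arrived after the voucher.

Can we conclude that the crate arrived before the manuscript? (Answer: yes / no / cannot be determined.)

Chain the constraints: the crate → the report → the package → the manuscript. Each link is directly stated, so the crate comes before the manuscript.

yes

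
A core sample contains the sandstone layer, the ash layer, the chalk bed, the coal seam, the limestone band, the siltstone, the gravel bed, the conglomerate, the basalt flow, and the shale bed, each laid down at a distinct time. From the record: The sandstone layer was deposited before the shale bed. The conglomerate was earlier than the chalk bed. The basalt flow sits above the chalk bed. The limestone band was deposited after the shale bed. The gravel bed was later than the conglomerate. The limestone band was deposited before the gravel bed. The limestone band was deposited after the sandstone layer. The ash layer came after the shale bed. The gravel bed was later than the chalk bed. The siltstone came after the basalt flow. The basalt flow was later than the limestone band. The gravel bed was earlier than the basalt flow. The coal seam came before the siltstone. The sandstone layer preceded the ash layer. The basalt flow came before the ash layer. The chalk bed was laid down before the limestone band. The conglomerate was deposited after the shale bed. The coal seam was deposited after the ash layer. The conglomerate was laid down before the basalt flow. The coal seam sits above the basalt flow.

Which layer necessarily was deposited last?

the siltstone

Every other layer has a chain of constraints placing it before the siltstone, so the siltstone is last.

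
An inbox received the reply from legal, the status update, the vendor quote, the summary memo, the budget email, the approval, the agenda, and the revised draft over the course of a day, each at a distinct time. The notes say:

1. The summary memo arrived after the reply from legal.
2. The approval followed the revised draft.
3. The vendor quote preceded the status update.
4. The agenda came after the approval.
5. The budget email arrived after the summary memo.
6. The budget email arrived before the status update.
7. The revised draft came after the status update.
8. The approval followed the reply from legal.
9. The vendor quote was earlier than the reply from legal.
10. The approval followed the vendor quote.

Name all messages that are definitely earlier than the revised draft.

the budget email, the reply from legal, the status update, the summary memo, the vendor quote

Directly stated before the revised draft: the status update.
The budget email reaches the revised draft via the budget email → the status update → the revised draft.
The reply from legal reaches the revised draft via the reply from legal → the summary memo → the budget email → the status update → the revised draft.
The summary memo reaches the revised draft via the summary memo → the budget email → the status update → the revised draft.
Likewise the vendor quote reaches the revised draft by chaining the stated constraints.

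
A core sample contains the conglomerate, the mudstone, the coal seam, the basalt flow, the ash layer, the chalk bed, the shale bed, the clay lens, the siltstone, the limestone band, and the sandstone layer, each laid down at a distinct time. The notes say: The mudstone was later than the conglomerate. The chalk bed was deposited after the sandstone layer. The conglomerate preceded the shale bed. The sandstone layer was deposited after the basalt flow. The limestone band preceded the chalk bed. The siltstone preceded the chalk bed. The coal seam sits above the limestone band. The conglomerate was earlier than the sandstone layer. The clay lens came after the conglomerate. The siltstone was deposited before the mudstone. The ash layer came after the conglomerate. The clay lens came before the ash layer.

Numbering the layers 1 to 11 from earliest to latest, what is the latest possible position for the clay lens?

The clay lens must come before the ash layer — 1 layer forced after it.
Everything else can be placed before the clay lens in some valid order, so the clay lens can sit as late as position 11 − 1 = 10.

10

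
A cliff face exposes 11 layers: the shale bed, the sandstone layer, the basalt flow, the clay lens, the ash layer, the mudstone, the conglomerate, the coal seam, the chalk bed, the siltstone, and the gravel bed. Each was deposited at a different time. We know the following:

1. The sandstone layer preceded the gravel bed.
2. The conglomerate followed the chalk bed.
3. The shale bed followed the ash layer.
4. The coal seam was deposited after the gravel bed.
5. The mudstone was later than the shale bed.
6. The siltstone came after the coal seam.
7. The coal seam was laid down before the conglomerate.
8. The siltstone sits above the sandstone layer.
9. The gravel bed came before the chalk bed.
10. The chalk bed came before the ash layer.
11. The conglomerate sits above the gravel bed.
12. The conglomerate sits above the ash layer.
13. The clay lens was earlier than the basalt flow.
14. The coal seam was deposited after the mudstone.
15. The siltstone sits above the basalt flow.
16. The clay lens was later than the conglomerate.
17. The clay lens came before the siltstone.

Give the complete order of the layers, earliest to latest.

the sandstone layer, the gravel bed, the chalk bed, the ash layer, the shale bed, the mudstone, the coal seam, the conglomerate, the clay lens, the basalt flow, the siltstone

The constraints fix every adjacent pair, so only one ordering works:
the sandstone layer → the gravel bed → the chalk bed → the ash layer → the shale bed → the mudstone → the coal seam → the conglomerate → the clay lens → the basalt flow → the siltstone.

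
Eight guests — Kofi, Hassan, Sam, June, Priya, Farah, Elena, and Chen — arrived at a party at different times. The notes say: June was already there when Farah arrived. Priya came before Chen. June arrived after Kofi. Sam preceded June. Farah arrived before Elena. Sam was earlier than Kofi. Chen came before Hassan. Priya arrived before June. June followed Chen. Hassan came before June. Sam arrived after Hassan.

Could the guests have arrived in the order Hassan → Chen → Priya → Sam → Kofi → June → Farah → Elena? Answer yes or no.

The constraints require Chen before Hassan, but in the proposed sequence Hassan appears ahead of Chen. That one violation is enough.

no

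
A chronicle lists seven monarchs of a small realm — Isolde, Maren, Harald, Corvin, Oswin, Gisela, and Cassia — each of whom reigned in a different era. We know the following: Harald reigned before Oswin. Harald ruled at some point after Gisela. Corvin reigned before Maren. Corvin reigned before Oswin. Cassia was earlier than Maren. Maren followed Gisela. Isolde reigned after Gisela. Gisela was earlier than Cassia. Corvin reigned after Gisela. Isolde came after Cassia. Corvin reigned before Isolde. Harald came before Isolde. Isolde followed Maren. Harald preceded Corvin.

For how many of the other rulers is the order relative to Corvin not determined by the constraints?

Forced before Corvin: Gisela and Harald; forced after Corvin: Isolde, Maren, and Oswin.
That leaves Cassia with no forced order relative to Corvin — 1.

1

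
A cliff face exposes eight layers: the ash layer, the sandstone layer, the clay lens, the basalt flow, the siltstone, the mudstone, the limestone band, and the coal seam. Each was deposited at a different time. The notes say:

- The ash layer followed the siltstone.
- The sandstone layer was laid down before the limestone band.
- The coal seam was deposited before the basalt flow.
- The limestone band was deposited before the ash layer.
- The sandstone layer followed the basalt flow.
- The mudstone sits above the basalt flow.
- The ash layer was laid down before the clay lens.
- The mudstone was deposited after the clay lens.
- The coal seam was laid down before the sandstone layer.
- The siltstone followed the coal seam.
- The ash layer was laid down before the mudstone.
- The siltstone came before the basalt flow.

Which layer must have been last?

Every other layer has a chain of constraints placing it before the mudstone, so the mudstone is last.

the mudstone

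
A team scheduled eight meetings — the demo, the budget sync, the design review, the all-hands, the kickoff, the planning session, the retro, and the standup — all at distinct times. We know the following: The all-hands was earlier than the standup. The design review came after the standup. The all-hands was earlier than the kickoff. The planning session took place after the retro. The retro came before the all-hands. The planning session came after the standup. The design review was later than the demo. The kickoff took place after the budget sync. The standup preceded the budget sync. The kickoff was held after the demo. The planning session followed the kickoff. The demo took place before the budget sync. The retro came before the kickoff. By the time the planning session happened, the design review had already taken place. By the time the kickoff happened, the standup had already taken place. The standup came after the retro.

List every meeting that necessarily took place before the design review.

the all-hands, the demo, the retro, the standup

Directly stated before the design review: the demo and the standup.
The all-hands reaches the design review via the all-hands → the standup → the design review.
The retro reaches the design review via the retro → the standup → the design review.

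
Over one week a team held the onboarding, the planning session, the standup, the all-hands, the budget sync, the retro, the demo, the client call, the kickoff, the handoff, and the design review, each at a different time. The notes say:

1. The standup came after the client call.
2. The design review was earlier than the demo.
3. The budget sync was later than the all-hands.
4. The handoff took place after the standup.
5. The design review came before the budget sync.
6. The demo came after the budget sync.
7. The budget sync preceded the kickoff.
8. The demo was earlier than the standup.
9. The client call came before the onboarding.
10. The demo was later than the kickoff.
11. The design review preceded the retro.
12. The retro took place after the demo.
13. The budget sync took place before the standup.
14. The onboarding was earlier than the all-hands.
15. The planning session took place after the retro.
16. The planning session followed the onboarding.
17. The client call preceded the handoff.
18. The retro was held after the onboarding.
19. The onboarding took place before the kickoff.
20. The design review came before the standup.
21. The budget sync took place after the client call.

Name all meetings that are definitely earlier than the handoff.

the all-hands, the budget sync, the client call, the demo, the design review, the kickoff, the onboarding, the standup

Directly stated before the handoff: the client call and the standup.
The all-hands reaches the handoff via the all-hands → the budget sync → the standup → the handoff.
The budget sync reaches the handoff via the budget sync → the standup → the handoff.
The demo reaches the handoff via the demo → the standup → the handoff.
Likewise the design review, the kickoff, and the onboarding each reach the handoff by chaining the stated constraints.
No chain forces the planning session (or any of the others) ahead of the handoff.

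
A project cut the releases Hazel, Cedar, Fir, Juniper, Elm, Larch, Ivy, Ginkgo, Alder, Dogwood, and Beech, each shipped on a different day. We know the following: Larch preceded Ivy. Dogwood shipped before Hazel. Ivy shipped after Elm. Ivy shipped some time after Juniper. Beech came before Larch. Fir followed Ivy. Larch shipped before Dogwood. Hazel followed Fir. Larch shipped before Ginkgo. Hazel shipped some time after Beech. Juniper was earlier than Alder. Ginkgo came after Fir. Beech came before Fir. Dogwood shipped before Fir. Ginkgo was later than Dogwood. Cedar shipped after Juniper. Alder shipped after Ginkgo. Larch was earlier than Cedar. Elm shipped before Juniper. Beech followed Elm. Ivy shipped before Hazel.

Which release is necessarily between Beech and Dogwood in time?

Tracing the constraints gives Beech → Larch → Dogwood, so Larch sits after Beech and before Dogwood.
No other release is forced both after Beech and before Dogwood.

Larch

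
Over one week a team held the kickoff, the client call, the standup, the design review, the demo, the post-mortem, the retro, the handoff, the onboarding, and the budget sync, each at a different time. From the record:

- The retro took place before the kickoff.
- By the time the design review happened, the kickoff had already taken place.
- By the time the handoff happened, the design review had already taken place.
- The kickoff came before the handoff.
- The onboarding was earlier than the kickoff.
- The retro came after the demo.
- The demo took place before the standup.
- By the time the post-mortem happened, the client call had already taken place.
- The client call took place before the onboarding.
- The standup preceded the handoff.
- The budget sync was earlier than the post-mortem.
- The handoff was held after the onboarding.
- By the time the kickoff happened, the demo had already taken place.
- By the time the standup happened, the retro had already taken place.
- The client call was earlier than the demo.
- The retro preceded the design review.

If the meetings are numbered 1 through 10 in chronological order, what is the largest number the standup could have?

The standup must come before the handoff — 1 meeting forced after it.
Everything else can be placed before the standup in some valid order, so the standup can sit as late as position 10 − 1 = 9.

9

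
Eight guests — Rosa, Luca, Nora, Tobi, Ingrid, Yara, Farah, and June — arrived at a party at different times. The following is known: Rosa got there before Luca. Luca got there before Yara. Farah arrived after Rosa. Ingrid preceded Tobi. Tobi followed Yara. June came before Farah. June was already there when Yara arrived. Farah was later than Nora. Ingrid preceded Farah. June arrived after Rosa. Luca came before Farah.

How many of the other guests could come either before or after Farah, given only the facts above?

2

Forced before Farah: Ingrid, June, Luca, Nora, and Rosa.
That leaves Tobi and Yara with no forced order relative to Farah — 2.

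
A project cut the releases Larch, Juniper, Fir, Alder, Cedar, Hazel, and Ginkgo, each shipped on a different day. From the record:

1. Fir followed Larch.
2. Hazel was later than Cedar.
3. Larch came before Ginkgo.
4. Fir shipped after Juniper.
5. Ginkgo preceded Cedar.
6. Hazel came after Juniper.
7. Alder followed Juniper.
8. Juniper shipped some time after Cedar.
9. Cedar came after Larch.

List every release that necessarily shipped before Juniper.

Directly stated before Juniper: Cedar.
Ginkgo reaches Juniper via Ginkgo → Cedar → Juniper.
Larch reaches Juniper via Larch → Cedar → Juniper.
No chain forces Hazel (or any of the others) ahead of Juniper.

Cedar, Ginkgo, Larch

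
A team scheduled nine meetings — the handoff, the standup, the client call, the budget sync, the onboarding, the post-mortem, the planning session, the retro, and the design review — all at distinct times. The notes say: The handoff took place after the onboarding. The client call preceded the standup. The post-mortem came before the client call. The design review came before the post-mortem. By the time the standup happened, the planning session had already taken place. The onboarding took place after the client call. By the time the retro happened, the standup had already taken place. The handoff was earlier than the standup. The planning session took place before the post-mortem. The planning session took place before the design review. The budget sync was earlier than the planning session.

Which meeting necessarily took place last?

the retro

Every other meeting has a chain of constraints placing it before the retro, so the retro is last.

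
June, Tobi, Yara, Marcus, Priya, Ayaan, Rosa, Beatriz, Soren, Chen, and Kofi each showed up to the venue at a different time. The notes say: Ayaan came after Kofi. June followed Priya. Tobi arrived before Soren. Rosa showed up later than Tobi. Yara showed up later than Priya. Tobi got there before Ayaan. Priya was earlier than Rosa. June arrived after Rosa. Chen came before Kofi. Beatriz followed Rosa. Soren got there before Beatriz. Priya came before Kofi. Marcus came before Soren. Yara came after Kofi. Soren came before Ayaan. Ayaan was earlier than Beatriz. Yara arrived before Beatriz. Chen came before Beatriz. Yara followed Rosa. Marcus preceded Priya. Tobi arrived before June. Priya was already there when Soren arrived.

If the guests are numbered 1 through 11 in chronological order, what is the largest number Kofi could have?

8

Kofi must come before Ayaan, Beatriz, and Yara — 3 guests forced after them.
Everything else can be placed before Kofi in some valid order, so Kofi can sit as late as position 11 − 3 = 8.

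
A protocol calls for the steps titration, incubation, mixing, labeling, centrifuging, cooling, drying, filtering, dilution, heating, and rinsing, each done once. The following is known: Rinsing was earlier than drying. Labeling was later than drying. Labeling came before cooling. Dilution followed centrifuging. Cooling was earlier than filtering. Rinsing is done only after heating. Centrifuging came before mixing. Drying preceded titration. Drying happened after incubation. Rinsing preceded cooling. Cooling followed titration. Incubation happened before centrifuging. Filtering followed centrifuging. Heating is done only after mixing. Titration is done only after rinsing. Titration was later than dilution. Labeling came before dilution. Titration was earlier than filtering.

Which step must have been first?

Incubation has a chain of constraints placing it before every other step, so incubation must be first.

incubation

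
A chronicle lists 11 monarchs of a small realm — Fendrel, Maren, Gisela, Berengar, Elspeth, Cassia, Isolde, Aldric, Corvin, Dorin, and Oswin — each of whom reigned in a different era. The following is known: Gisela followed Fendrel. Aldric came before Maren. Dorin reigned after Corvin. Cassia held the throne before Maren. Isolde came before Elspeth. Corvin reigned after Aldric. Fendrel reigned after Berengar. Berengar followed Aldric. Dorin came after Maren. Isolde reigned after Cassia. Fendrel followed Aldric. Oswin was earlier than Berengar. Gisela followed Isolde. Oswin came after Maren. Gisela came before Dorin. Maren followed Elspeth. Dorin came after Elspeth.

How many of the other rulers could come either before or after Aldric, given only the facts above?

Forced after Aldric: Berengar, Corvin, Dorin, Fendrel, Gisela, Maren, and Oswin.
That leaves Cassia, Elspeth, and Isolde with no forced order relative to Aldric — 3.

3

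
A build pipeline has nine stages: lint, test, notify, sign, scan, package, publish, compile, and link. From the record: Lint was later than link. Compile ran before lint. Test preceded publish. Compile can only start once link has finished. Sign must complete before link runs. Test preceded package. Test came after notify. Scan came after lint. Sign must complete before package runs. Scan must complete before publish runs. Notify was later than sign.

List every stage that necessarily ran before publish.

Directly stated before publish: scan and test.
Compile reaches publish via compile → lint → scan → publish.
Link reaches publish via link → lint → scan → publish.
Lint reaches publish via lint → scan → publish.
Likewise notify and sign each reach publish by chaining the stated constraints.
No chain forces package ahead of publish.

compile, link, lint, notify, scan, sign, test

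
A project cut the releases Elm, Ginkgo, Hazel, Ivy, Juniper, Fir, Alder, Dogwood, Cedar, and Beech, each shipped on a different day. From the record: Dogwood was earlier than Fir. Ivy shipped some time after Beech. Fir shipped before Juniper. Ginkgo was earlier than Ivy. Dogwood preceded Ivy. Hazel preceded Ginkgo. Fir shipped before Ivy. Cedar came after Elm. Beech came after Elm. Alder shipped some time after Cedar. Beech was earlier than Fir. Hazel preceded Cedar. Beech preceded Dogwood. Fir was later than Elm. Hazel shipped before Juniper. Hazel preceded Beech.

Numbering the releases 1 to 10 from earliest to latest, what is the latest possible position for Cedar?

Cedar must come before Alder — 1 release forced after it.
Everything else can be placed before Cedar in some valid order, so Cedar can sit as late as position 10 − 1 = 9.

9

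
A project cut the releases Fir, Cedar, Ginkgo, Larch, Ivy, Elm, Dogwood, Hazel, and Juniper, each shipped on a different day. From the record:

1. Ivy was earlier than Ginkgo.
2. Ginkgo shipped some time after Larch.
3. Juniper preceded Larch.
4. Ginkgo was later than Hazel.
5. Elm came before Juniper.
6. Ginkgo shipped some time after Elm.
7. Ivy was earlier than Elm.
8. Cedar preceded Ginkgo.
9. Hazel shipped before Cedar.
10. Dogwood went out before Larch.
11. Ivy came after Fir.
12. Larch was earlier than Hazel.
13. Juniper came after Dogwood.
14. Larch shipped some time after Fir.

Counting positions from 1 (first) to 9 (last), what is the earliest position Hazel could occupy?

7

Dogwood, Elm, Fir, Ivy, Juniper, and Larch must all come before Hazel — 6 forced predecessors.
Nothing else is forced ahead of Hazel, so its earliest slot is position 6 + 1 = 7.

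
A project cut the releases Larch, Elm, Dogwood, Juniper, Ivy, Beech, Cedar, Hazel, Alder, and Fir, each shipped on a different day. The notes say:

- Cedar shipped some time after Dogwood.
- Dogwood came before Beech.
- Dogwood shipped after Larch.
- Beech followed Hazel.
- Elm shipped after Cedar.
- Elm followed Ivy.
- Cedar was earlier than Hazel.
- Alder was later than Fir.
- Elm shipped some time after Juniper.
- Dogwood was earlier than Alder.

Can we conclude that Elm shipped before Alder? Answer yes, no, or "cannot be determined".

cannot be determined

No chain of stated constraints runs from Elm to Alder, and none runs from Alder to Elm either.
So the relative order of Elm and Alder is not fixed by the given facts.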